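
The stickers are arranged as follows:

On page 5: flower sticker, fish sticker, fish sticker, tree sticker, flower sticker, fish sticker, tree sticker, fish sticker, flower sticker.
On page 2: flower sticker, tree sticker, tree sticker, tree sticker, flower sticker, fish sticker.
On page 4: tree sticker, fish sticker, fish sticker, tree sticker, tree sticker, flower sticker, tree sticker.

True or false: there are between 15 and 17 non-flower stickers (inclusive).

non-flower stickers: 16.
The claim requires 15 ≤ 16 ≤ 17, which holds.

True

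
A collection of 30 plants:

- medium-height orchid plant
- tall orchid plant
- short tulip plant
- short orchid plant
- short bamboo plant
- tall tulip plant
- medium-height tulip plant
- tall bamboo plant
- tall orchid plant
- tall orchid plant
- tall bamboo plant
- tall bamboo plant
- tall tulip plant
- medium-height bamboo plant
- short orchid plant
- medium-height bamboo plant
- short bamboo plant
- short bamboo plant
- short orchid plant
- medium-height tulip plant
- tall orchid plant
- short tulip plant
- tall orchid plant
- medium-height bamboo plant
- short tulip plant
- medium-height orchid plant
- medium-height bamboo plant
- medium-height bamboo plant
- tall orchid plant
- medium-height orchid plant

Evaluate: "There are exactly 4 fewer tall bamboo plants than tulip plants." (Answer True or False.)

True

|tall bamboo plants| = 3.
|tulip plants| = 7.
The claim requires 7 − 3 (= 4) to equal 4, which holds.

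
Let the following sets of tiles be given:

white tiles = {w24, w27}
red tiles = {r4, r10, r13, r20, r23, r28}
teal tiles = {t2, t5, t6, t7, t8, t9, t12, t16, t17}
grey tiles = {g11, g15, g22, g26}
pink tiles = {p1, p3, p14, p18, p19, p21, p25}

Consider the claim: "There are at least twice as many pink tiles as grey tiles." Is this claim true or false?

|pink tiles| = 7.
|grey tiles| = 4.
The claim requires 7 ≥ 2 × 4 = 8, which does not hold.

False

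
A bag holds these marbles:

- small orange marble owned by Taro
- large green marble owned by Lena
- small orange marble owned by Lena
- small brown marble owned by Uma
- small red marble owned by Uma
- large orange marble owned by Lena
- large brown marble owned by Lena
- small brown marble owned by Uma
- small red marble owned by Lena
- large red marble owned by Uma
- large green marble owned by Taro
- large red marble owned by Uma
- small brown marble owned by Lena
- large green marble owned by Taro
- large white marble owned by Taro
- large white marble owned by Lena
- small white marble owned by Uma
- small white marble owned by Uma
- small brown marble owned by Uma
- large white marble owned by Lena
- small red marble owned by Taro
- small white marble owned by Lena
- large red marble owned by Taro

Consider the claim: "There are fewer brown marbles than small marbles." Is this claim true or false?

True

There are 5 brown marbles.
There are 12 small marbles.
The claim requires 5 < 12, which holds.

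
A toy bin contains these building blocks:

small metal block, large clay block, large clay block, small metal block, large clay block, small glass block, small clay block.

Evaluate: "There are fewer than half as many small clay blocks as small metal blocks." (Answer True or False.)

small clay blocks: 1.
small metal blocks: 2.
The claim requires 2 × 1 = 2 < 2, which does not hold.

False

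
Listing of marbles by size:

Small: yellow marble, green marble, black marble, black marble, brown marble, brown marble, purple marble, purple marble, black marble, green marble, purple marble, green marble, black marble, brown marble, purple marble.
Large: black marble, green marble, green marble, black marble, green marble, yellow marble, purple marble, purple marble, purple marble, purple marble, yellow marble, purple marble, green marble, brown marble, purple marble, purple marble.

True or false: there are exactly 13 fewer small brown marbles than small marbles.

|small brown marbles| = 3.
|small marbles| = 15.
The claim requires 15 − 3 (= 12) to equal 13, which does not hold.

False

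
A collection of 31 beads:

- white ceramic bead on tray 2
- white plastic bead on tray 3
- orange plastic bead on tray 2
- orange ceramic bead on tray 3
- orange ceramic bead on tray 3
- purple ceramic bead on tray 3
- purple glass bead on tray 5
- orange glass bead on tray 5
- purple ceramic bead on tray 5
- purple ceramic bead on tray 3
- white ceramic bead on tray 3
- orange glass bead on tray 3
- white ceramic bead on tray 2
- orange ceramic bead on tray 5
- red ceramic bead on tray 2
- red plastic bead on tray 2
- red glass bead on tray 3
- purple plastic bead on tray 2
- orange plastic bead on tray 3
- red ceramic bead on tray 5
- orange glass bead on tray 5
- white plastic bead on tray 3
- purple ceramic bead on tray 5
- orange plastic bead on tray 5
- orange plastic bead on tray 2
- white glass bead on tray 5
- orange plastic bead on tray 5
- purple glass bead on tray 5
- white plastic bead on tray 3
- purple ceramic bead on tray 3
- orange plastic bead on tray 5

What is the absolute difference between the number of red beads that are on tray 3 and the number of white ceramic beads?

red beads on tray 3: 1. white ceramic beads: 3.
|1 − 3| = 3 − 1 = 2.

2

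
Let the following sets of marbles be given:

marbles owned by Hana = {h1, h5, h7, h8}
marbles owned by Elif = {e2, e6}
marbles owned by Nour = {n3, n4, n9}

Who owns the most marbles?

Counts by owner: Hana→4, Nour→3, Elif→2.
The maximum is 4, held uniquely by Hana.

Hana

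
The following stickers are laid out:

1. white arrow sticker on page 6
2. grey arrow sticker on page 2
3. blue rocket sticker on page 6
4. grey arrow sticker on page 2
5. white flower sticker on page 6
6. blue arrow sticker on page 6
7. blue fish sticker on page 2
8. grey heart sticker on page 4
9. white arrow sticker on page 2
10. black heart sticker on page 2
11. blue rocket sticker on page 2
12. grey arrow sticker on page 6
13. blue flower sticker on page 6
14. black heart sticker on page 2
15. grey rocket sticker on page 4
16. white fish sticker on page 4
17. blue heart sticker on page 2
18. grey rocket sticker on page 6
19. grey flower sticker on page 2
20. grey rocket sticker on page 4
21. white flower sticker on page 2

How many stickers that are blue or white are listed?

11

blue: 6; white: 5; together 6 + 5 = 11.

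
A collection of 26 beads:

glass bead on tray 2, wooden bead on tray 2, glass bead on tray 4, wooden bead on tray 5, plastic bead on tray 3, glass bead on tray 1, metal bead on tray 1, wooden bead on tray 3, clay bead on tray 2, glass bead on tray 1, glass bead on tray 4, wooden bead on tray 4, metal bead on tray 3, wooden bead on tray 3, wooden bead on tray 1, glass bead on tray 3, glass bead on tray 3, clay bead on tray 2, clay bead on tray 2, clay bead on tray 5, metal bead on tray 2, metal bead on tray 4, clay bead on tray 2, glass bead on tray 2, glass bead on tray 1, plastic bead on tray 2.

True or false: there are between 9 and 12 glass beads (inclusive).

glass beads: 9.
The claim requires 9 ≤ 9 ≤ 12, which holds.

True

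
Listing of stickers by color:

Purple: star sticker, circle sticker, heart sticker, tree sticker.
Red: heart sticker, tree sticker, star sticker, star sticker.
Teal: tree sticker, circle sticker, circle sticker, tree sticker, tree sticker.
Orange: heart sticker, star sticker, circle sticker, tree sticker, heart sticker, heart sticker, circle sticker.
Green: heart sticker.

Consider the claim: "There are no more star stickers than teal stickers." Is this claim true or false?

True

There are 4 star stickers.
There are 5 teal stickers.
The claim requires 4 ≤ 5, which holds.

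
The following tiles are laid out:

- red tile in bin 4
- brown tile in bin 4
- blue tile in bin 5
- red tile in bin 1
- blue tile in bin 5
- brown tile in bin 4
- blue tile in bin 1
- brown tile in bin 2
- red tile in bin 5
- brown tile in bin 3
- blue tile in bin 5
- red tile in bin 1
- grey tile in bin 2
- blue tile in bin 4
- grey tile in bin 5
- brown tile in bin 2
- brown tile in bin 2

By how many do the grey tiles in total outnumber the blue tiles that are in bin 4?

grey tiles: 2.
blue tiles in bin 4: 1.
2 − 1 = 1.

1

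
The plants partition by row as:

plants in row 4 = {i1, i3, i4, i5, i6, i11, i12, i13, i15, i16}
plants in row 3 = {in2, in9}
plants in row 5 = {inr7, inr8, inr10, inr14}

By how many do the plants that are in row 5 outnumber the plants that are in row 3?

2

plants in row 5: 4.
plants in row 3: 2.
4 − 2 = 2.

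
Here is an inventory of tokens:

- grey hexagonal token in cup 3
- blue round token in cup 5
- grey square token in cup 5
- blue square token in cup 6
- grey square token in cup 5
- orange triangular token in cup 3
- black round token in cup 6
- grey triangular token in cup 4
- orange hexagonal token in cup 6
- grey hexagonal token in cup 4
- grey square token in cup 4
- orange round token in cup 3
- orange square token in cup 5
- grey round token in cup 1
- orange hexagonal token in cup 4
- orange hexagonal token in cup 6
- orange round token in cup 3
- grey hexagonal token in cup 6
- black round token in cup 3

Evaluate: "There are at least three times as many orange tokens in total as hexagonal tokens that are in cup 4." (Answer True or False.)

orange tokens: 7.
hexagonal tokens in cup 4: 2.
The claim requires 7 ≥ 3 × 2 = 6, which holds.

True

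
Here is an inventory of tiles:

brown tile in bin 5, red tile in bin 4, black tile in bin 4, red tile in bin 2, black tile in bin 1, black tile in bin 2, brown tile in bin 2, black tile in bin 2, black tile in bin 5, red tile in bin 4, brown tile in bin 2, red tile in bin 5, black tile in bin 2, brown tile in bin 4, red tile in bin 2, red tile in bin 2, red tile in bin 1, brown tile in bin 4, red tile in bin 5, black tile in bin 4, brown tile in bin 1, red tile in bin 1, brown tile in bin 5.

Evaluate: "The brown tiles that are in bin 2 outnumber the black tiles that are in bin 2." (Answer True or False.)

There are 2 brown tiles in bin 2.
There are 3 black tiles in bin 2.
The claim requires 2 > 3, which does not hold.

False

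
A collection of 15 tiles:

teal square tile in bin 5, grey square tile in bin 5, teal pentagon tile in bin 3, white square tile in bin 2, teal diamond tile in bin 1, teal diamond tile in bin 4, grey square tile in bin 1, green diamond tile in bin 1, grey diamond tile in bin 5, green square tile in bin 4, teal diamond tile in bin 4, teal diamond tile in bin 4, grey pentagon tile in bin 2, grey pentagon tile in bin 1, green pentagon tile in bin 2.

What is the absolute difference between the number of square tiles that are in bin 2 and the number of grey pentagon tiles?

square tiles in bin 2: 1. grey pentagon tiles: 2.
|1 − 2| = 2 − 1 = 1.

1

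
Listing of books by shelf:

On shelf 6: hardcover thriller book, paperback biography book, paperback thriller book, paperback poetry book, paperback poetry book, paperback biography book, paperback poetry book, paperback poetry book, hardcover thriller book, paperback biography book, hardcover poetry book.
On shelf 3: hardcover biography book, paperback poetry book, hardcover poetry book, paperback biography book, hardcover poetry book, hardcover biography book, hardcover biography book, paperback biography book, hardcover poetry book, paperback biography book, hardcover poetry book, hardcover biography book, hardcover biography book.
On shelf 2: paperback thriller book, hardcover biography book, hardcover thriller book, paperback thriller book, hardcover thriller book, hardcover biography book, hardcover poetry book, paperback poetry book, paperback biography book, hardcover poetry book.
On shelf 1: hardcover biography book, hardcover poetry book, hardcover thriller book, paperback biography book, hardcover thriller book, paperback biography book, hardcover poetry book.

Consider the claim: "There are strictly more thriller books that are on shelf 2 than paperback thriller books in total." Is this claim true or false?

thriller books on shelf 2: 4.
paperback thriller books: 3.
The claim requires 4 > 3, which holds.

True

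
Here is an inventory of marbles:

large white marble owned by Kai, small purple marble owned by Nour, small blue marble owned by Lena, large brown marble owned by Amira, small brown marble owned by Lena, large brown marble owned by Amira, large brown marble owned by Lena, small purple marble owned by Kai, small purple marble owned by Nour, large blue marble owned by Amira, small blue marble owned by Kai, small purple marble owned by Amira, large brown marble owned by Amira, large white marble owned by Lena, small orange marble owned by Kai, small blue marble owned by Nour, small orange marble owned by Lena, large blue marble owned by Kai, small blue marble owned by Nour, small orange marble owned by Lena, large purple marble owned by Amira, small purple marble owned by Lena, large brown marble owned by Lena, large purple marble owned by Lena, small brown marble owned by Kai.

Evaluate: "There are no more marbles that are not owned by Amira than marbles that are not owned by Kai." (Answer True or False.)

True

marbles that are not owned by Amira: 19.
marbles that are not owned by Kai: 19.
The claim requires 19 ≤ 19, which holds.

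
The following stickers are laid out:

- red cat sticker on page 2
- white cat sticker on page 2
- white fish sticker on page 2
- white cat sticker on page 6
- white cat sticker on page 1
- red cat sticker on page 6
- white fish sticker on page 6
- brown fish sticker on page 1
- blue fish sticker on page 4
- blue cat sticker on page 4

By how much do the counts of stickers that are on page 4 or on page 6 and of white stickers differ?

stickers on page 4 or on page 6: 5. white stickers: 5.
|5 − 5| = 5 − 5 = 0.

0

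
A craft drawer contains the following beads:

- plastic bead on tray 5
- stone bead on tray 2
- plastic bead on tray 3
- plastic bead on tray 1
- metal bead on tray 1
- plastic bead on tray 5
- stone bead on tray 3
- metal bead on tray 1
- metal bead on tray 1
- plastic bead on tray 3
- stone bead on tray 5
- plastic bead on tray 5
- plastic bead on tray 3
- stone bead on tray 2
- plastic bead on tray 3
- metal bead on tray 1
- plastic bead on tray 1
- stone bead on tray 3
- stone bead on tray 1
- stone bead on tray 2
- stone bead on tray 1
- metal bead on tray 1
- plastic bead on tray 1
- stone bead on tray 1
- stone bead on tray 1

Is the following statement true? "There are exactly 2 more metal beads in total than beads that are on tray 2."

There are 5 metal beads.
There are 3 beads on tray 2.
The claim requires 5 − 3 (= 2) to equal 2, which holds.

True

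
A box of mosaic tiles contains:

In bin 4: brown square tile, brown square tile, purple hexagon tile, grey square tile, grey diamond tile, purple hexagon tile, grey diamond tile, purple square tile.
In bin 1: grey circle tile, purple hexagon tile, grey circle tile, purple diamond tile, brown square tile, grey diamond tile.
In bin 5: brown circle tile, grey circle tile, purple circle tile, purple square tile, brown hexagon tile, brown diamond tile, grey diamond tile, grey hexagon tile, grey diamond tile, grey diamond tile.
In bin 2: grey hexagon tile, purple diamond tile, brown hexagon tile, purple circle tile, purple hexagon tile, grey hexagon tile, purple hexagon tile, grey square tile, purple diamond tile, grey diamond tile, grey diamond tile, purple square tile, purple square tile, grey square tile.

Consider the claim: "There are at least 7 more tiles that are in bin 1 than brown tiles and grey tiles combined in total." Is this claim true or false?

|tiles in bin 1| = 6.
brown tiles: 7; grey tiles: 17; combined: 7 + 17 = 24.
The claim requires 6 − 24 = -18 ≥ 7, which does not hold.

False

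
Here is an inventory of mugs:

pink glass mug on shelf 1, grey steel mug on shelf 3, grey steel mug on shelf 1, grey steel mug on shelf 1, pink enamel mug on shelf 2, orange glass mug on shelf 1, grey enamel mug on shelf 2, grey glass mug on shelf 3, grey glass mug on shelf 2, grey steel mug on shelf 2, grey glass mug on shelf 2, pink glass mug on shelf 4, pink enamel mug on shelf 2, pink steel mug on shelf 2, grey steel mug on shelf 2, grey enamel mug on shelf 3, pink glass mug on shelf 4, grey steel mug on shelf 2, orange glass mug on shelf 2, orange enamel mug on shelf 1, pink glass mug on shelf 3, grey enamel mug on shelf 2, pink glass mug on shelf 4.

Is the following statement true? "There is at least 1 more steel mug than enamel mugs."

There are 7 steel mugs.
There are 6 enamel mugs.
The claim requires 7 − 6 = 1 ≥ 1, which holds.

True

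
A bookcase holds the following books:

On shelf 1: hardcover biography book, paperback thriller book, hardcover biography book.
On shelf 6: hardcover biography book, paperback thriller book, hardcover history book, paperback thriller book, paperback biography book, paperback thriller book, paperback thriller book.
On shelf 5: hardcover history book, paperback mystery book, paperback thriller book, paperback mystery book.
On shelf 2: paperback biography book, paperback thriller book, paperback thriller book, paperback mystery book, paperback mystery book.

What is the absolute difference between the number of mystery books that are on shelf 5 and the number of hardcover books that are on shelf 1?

mystery books on shelf 5: 2. hardcover books on shelf 1: 2.
|2 − 2| = 2 − 2 = 0.

0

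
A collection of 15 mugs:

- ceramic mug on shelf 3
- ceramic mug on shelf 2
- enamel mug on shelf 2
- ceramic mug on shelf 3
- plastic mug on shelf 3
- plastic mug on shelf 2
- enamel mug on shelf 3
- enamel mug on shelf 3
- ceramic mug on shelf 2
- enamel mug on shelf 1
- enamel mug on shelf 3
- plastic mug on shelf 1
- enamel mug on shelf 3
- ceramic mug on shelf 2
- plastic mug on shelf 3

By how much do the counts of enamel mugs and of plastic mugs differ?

enamel mugs: 6. plastic mugs: 4.
|6 − 4| = 6 − 4 = 2.

2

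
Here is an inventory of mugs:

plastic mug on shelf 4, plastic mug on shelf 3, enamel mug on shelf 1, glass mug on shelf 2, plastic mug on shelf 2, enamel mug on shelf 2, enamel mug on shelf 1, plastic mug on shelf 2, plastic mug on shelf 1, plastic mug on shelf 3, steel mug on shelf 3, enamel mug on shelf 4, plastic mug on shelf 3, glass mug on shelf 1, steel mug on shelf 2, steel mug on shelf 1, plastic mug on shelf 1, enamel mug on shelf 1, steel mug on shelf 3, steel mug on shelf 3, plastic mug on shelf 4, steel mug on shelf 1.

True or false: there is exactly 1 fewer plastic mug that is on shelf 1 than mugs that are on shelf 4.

True

There are 2 plastic mugs on shelf 1.
There are 3 mugs on shelf 4.
The claim requires 3 − 2 (= 1) to equal 1, which holds.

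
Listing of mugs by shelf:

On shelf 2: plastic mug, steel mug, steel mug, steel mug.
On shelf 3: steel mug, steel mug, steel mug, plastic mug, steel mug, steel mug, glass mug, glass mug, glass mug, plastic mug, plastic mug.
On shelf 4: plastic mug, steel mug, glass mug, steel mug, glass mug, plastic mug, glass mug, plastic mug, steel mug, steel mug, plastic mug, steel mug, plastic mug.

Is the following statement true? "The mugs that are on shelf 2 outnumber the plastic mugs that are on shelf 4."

False

|mugs on shelf 2| = 4.
|plastic mugs on shelf 4| = 5.
The claim requires 4 > 5, which does not hold.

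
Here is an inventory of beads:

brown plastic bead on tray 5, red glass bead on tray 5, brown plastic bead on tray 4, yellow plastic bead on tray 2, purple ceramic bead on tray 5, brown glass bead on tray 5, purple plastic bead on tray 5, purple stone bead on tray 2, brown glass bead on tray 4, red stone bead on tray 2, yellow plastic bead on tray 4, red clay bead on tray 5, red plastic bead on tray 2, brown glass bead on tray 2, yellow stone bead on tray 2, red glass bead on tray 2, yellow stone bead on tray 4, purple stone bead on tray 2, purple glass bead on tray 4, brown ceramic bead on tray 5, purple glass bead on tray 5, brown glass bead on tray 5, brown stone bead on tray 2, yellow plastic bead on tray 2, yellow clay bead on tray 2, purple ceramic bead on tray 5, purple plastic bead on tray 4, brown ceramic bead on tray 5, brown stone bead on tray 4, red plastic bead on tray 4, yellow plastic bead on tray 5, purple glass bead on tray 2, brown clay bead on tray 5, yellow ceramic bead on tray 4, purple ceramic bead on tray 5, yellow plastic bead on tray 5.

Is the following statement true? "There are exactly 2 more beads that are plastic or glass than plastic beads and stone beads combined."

There are 20 beads that are plastic or glass.
plastic beads: 11; stone beads: 7; combined: 11 + 7 = 18.
The claim requires 20 − 18 (= 2) to equal 2, which holds.

True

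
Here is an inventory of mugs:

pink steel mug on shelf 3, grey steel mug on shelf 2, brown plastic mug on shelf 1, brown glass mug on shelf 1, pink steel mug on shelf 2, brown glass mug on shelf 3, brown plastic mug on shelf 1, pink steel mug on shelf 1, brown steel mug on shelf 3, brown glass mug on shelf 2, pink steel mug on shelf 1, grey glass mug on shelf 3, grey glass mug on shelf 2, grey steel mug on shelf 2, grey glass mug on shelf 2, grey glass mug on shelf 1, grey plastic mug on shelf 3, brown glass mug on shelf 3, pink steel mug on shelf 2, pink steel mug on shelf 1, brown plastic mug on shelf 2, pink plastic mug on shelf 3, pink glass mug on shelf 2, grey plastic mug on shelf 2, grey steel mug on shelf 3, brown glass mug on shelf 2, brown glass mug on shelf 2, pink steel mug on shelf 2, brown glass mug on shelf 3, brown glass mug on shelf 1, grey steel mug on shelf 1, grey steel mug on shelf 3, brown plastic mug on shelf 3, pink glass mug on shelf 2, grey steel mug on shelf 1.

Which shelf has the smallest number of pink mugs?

shelf 3

Counts by shelf (restricted to pink mugs): shelf 2→5, shelf 1→3, shelf 3→2.
The minimum is 2, held uniquely by shelf 3.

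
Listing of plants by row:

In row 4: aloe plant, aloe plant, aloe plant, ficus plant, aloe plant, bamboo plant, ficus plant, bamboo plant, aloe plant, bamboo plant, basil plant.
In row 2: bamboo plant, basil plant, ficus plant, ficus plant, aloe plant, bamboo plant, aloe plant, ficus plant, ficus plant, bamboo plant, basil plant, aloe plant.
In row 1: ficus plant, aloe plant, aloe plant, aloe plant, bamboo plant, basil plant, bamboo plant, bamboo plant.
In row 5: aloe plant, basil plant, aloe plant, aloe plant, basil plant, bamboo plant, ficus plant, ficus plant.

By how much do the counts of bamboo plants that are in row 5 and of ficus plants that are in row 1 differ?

bamboo plants in row 5: 1. ficus plants in row 1: 1.
|1 − 1| = 1 − 1 = 0.

0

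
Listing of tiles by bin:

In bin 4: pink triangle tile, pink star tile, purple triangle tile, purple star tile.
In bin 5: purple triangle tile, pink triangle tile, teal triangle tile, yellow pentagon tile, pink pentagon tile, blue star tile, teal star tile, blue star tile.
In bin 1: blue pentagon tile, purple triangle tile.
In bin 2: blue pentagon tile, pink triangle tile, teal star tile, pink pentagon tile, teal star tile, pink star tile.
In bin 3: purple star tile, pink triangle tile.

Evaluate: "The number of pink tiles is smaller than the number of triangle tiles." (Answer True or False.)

False

pink tiles: 8.
triangle tiles: 8.
The claim requires 8 < 8, which does not hold.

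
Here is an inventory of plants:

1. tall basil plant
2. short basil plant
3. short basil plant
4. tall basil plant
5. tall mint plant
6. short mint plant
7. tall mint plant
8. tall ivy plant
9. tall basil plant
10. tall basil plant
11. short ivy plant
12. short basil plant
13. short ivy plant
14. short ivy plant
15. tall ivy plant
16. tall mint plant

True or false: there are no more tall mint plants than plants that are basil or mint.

tall mint plants: 3.
plants that are basil or mint: 11.
The claim requires 3 ≤ 11, which holds.

True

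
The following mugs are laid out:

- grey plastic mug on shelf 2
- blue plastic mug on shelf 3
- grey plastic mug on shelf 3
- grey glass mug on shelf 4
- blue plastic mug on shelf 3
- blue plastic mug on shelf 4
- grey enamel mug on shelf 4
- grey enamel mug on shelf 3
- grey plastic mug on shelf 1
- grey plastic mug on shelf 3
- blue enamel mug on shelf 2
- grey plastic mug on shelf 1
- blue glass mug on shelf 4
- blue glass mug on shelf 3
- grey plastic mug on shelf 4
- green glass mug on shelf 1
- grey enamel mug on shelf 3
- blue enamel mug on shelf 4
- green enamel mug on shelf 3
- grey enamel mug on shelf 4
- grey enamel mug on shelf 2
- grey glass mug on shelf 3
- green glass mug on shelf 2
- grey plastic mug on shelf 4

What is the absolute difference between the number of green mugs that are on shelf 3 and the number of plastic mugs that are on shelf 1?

1

green mugs on shelf 3: 1. plastic mugs on shelf 1: 2.
|1 − 2| = 2 − 1 = 1.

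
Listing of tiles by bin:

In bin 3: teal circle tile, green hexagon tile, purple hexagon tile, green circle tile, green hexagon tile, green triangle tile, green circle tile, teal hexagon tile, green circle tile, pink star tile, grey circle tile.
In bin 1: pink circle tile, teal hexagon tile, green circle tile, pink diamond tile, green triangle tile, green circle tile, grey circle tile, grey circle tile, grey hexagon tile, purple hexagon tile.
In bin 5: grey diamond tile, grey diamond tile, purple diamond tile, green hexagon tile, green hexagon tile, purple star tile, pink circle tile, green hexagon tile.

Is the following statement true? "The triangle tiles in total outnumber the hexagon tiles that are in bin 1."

|triangle tiles| = 2.
|hexagon tiles in bin 1| = 3.
The claim requires 2 > 3, which does not hold.

False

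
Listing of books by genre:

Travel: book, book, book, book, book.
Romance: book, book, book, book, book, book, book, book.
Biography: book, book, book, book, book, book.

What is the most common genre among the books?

romance

Counts by genre: romance 8, biography 6, travel 5.
The maximum is 8, held uniquely by romance.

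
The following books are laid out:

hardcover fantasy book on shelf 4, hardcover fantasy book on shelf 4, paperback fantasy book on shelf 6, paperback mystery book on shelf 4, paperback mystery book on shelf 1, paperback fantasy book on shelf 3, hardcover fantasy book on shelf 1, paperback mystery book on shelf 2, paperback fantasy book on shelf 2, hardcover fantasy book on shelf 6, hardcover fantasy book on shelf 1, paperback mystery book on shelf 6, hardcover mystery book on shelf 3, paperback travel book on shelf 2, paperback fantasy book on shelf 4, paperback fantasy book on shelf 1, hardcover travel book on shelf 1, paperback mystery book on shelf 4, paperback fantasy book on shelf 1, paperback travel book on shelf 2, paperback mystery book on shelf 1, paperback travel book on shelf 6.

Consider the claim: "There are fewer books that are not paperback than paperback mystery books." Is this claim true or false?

False

There are 7 books that are not paperback.
There are 6 paperback mystery books.
The claim requires 7 < 6, which does not hold.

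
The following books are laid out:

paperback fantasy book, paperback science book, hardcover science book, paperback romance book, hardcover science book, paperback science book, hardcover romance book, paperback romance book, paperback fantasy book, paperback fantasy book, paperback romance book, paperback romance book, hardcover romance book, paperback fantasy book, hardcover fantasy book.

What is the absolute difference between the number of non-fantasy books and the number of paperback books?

non-fantasy books: 10. paperback books: 10.
|10 − 10| = 10 − 10 = 0.

0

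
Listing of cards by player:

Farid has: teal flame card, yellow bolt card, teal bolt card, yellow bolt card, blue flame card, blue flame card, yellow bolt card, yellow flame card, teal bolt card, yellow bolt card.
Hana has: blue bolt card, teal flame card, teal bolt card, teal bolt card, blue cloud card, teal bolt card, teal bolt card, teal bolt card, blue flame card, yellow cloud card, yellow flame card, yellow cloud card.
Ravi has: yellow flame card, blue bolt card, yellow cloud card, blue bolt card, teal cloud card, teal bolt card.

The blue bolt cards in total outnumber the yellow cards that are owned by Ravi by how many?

1

blue bolt cards: 3.
yellow cards owned by Ravi: 2.
3 − 2 = 1.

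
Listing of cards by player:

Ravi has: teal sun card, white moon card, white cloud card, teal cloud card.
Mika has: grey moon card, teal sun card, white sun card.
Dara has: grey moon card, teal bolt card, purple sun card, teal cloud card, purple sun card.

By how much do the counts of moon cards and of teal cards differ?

moon cards: 3. teal cards: 5.
|3 − 5| = 5 − 3 = 2.

2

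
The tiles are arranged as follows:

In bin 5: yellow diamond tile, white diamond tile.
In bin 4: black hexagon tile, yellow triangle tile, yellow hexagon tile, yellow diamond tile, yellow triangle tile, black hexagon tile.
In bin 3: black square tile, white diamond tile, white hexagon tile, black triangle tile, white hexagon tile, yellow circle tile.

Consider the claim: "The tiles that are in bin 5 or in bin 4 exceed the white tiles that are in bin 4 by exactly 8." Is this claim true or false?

|tiles in bin 5 or in bin 4| = 8.
|white tiles in bin 4| = 0.
The claim requires 8 − 0 (= 8) to equal 8, which holds.

True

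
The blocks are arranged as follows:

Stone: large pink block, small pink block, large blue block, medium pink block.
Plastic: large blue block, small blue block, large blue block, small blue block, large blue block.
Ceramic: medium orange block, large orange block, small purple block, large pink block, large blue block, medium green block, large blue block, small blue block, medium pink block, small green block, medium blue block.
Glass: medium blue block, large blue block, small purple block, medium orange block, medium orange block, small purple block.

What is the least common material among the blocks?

Counts by material: ceramic 11, glass 6, plastic 5, stone 4.
The minimum is 4, held uniquely by stone.

stone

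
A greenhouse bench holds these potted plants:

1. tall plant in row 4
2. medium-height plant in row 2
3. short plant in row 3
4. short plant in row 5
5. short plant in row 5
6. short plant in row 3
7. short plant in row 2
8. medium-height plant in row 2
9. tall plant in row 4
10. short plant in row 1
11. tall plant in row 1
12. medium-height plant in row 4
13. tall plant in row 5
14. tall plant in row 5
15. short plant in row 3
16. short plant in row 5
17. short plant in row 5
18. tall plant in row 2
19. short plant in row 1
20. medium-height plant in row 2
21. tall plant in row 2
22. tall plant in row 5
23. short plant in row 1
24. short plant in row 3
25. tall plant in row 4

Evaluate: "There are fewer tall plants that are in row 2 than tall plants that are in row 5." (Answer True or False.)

True

tall plants in row 2: 2.
tall plants in row 5: 3.
The claim requires 2 < 3, which holds.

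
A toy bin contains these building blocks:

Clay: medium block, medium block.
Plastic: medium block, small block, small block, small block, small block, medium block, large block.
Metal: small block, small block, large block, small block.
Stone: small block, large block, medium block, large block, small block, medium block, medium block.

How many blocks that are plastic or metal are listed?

metal: 4; plastic: 7; together 4 + 7 = 11.

11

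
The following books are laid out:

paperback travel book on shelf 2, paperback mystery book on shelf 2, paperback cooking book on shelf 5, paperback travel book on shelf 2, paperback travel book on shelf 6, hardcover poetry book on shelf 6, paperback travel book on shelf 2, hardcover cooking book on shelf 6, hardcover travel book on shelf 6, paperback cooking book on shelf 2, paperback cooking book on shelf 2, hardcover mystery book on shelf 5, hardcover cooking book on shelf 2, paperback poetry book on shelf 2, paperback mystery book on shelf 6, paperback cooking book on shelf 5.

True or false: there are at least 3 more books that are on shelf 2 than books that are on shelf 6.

|books on shelf 2| = 8.
|books on shelf 6| = 5.
The claim requires 8 − 5 = 3 ≥ 3, which holds.

True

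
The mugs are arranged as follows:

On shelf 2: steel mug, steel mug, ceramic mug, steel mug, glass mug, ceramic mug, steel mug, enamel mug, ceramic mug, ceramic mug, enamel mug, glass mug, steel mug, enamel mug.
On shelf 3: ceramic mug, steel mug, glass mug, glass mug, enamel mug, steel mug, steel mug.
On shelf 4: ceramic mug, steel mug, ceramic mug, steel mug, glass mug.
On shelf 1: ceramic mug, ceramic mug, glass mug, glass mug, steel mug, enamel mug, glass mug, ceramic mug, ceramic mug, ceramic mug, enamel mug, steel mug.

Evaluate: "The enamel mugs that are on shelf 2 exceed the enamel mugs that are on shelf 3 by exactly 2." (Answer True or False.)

|enamel mugs on shelf 2| = 3.
|enamel mugs on shelf 3| = 1.
The claim requires 3 − 1 (= 2) to equal 2, which holds.

True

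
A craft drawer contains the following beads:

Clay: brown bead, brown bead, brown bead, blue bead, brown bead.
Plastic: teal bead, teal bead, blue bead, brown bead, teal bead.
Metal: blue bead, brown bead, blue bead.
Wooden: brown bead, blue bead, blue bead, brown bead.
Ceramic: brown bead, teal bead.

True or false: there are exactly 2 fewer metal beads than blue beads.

metal beads: 3.
blue beads: 6.
The claim requires 6 − 3 (= 3) to equal 2, which does not hold.

False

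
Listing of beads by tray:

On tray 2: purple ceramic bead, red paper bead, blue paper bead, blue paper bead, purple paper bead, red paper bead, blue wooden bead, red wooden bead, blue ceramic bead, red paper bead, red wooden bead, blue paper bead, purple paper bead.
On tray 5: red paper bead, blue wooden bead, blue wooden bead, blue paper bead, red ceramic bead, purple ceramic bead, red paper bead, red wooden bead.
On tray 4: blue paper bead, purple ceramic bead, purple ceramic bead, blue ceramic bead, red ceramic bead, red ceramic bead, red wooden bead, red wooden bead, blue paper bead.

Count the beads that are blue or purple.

blue: 11; purple: 6; together 11 + 6 = 17.

17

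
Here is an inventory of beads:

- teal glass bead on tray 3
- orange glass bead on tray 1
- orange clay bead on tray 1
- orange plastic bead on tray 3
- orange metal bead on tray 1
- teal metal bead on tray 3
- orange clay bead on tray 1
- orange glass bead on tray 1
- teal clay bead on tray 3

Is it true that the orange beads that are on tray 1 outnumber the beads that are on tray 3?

True

There are 5 orange beads on tray 1.
There are 4 beads on tray 3.
The claim requires 5 > 4, which holds.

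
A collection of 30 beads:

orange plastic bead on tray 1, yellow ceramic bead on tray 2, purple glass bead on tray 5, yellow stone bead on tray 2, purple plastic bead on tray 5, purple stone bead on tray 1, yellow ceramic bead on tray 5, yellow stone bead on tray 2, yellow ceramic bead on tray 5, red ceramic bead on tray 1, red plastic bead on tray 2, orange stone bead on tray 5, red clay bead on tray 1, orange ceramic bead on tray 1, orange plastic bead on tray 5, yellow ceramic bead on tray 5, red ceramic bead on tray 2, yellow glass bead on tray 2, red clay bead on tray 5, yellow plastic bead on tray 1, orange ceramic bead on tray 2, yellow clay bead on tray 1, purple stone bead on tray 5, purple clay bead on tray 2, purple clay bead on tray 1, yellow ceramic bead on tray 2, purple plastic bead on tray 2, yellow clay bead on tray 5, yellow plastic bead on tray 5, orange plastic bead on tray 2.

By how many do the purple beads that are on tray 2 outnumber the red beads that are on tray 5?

1

purple beads on tray 2: 2.
red beads on tray 5: 1.
2 − 1 = 1.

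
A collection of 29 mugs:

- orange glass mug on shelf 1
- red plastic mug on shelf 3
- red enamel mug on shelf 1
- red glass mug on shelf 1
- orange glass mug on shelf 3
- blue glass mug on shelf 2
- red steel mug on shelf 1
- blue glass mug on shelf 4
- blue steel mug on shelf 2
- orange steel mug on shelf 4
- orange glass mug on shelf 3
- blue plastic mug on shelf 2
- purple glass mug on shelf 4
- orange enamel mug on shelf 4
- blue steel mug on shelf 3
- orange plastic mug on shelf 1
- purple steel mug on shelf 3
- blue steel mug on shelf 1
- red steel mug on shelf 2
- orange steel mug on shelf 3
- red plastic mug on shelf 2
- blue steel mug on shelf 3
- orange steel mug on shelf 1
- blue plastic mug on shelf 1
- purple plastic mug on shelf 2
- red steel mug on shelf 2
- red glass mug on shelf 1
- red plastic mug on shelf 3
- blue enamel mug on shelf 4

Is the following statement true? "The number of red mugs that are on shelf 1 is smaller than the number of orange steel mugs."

False

red mugs on shelf 1: 4.
orange steel mugs: 3.
The claim requires 4 < 3, which does not hold.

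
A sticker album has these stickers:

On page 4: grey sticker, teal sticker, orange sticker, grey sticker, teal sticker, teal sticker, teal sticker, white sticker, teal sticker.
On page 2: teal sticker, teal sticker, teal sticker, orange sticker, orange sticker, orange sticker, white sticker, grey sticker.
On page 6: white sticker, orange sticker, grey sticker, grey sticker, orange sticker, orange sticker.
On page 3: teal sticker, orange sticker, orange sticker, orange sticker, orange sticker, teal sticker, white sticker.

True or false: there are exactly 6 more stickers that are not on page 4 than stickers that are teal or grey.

|stickers that are not on page 4| = 21.
|stickers that are teal or grey| = 15.
The claim requires 21 − 15 (= 6) to equal 6, which holds.

True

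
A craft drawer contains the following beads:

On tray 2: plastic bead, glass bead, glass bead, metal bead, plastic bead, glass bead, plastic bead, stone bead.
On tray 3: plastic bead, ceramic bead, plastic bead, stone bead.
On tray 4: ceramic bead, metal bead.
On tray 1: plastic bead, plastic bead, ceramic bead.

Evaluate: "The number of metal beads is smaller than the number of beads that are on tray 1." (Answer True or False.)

metal beads: 2.
beads on tray 1: 3.
The claim requires 2 < 3, which holds.

True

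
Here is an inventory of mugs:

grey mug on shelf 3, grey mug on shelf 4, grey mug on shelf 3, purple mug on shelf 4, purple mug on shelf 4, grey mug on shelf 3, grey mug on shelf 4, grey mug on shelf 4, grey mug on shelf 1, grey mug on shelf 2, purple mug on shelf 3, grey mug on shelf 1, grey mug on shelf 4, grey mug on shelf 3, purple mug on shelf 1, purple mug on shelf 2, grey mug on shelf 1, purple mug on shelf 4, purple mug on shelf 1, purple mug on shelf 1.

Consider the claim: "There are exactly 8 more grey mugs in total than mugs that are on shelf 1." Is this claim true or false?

There are 12 grey mugs.
There are 6 mugs on shelf 1.
The claim requires 12 − 6 (= 6) to equal 8, which does not hold.

False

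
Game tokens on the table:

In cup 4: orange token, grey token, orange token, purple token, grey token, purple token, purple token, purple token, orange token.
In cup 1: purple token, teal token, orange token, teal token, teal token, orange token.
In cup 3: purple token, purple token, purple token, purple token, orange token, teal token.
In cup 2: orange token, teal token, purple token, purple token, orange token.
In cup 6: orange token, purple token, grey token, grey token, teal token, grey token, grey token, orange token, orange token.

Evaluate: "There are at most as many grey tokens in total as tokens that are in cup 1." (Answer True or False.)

There are 6 grey tokens.
There are 6 tokens in cup 1.
The claim requires 6 ≤ 6, which holds.

True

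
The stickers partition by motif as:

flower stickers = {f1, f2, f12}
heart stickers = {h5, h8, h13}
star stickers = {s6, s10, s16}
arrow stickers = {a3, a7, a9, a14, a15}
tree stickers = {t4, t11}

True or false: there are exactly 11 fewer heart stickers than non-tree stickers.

There are 3 heart stickers.
There are 14 non-tree stickers.
The claim requires 14 − 3 (= 11) to equal 11, which holds.

True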